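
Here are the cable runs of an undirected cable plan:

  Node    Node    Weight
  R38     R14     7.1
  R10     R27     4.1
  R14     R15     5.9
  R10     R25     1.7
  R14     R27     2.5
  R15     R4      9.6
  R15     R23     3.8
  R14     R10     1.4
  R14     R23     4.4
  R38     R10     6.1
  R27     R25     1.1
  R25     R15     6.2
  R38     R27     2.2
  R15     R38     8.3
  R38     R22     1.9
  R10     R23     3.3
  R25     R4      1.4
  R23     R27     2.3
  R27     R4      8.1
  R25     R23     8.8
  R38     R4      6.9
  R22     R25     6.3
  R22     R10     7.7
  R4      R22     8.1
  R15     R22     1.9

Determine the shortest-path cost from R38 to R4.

4.7

Candidate routes:
R38 → R10 → R25 → R4: 6.1+1.7+1.4 = 9.2
R38 → R4: 6.9 = 6.9
R38 → R27 → R25 → R4: 2.2+1.1+1.4 = 4.7
R38 → R27 → R14 → R10 → R25 → R4: 2.2+2.5+1.4+1.7+1.4 = 9.2
Cheapest is R38 → R27 → R25 → R4 at 4.7.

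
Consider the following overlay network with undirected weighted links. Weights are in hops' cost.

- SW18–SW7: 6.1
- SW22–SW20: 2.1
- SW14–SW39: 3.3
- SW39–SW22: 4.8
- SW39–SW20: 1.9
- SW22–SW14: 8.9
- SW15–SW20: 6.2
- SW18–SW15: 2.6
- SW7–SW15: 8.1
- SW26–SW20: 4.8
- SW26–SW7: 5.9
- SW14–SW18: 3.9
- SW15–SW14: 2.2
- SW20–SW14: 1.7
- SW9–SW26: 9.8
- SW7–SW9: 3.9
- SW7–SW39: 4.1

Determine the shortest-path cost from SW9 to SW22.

12 hops' cost

Compare a few routes:
SW9 → SW7 → SW39 → SW14 → SW20 → SW22: 3.9+4.1+3.3+1.7+2.1 = 15.1
SW9 → SW7 → SW39 → SW22: 3.9+4.1+4.8 = 12.8
SW9 → SW7 → SW39 → SW20 → SW22: 3.9+4.1+1.9+2.1 = 12
Cheapest is SW9 → SW7 → SW39 → SW20 → SW22 at 12 hops' cost.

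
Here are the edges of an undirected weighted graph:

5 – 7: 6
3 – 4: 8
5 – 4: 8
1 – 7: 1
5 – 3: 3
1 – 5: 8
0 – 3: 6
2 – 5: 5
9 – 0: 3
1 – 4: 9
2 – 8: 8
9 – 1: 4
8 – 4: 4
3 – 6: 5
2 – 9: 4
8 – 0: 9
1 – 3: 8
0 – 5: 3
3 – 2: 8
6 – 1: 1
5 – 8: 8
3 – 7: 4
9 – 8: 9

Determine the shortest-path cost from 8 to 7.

Candidate routes:
8 - 2 - 9 - 1 - 7: 8+4+4+1 = 17
8 - 4 - 3 - 7: 4+8+4 = 16
8 - 5 - 7: 8+6 = 14
8 - 5 - 3 - 7: 8+3+4 = 15
Cheapest is 8 - 5 - 7 at 14.

14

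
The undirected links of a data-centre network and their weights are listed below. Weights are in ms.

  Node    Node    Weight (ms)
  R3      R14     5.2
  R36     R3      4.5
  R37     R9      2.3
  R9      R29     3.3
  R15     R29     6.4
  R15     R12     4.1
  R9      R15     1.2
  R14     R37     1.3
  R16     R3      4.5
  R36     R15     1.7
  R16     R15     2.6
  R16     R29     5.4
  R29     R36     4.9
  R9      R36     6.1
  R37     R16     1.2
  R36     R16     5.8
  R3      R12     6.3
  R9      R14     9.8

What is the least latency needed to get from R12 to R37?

Settle nodes by increasing distance from R12:
R12: 0
R15: 4.1  (via R12)
R9: 5.3  (via R15)
R36: 5.8  (via R15)
R3: 6.3  (via R12)
R16: 6.7  (via R15)
R37: 7.6  (via R9)
Shortest route: R12–R15–R9–R37 = 7.6 ms.

7.6 ms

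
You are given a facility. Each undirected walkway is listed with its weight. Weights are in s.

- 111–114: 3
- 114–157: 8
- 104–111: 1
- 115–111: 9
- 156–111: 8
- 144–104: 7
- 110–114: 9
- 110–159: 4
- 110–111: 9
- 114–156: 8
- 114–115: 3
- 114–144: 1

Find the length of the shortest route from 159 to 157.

Running Dijkstra from 159:
159: 0
110: 4  (via 159)
114: 13  (via 110)
111: 13  (via 110)
104: 14  (via 111)
144: 14  (via 114)
115: 16  (via 114)
157: 21  (via 114)
Shortest route: 159 → 110 → 114 → 157 = 21 s.

21 s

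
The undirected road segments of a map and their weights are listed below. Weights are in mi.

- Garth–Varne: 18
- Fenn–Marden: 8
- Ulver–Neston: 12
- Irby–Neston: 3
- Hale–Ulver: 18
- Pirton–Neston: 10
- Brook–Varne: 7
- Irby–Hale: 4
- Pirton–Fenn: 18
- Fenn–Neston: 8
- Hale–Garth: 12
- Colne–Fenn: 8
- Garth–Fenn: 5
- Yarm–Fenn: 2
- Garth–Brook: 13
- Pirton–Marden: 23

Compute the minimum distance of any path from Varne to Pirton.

Settle nodes by increasing distance from Varne:
Varne: 0
Brook: 7  (via Varne)
Garth: 18  (via Varne)
Fenn: 23  (via Garth)
Yarm: 25  (via Fenn)
Hale: 30  (via Garth)
Marden: 31  (via Fenn)
Neston: 31  (via Fenn)
Colne: 31  (via Fenn)
Irby: 34  (via Hale)
Pirton: 41  (via Fenn)
Shortest route: Varne–Garth–Fenn–Pirton = 41 mi.

41 mi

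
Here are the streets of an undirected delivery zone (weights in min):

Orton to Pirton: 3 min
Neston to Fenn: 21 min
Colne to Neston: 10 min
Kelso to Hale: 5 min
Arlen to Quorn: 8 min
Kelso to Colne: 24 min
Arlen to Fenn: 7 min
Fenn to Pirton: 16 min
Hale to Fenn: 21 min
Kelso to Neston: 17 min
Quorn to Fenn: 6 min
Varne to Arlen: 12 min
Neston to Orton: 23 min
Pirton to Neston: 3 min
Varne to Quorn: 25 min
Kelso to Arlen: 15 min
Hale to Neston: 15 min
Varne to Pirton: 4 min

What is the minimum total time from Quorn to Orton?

Shortest distances from Quorn:
Quorn: 0
Fenn: 6  (via Quorn)
Arlen: 8  (via Quorn)
Varne: 20  (via Arlen)
Pirton: 22  (via Fenn)
Kelso: 23  (via Arlen)
Orton: 25  (via Pirton)
Shortest route: Quorn → Fenn → Pirton → Orton = 25 min.

25 min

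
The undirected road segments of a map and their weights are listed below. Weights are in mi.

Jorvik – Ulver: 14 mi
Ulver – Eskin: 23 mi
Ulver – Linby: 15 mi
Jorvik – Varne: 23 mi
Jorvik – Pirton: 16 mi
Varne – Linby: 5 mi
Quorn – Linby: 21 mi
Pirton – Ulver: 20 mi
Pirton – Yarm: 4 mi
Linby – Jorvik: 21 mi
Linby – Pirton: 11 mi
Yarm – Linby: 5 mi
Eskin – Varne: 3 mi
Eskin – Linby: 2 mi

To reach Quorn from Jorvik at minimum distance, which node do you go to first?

Linby

Compare a few routes:
Jorvik - Linby - Quorn: 21+21 = 42
Jorvik - Pirton - Yarm - Linby - Quorn: 16+4+5+21 = 46
Cheapest is Jorvik - Linby - Quorn at 42 mi.
So from Jorvik the first move is to Linby.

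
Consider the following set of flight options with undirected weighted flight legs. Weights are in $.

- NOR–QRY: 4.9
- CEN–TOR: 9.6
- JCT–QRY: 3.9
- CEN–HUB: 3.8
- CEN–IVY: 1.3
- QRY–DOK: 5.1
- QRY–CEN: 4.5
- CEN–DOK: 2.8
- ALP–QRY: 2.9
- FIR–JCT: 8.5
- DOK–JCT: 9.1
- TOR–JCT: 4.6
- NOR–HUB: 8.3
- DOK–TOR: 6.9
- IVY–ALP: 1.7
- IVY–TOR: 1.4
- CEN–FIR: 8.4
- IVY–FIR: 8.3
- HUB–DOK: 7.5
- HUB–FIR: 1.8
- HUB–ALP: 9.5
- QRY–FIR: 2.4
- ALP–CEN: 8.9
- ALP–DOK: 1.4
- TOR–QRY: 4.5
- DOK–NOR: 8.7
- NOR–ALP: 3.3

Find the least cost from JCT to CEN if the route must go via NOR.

$15.1

Best JCT to NOR: JCT–QRY–NOR costing 8.8
Shortest NOR→CEN: NOR–ALP–IVY–CEN = 6.3
Total via NOR: 8.8 + 6.3 = $15.1.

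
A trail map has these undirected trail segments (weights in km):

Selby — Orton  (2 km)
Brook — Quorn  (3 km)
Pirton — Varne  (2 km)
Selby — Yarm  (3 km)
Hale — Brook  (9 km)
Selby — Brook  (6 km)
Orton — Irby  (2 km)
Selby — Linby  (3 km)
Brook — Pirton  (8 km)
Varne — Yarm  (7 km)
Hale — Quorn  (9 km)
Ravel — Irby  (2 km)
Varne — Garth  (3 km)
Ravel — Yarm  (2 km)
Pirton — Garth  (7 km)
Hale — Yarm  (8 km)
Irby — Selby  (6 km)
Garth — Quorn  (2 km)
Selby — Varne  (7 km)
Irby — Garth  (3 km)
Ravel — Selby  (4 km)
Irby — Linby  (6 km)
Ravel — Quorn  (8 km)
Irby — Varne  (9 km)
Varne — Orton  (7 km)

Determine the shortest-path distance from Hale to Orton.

13 km

Compare a few routes:
Hale - Quorn - Garth - Irby - Orton: 9+2+3+2 = 16
Hale - Yarm - Selby - Orton: 8+3+2 = 13
Hale - Yarm - Ravel - Selby - Orton: 8+2+4+2 = 16
Hale - Yarm - Ravel - Irby - Orton: 8+2+2+2 = 14
The minimum is 13 km via Hale - Yarm - Selby - Orton.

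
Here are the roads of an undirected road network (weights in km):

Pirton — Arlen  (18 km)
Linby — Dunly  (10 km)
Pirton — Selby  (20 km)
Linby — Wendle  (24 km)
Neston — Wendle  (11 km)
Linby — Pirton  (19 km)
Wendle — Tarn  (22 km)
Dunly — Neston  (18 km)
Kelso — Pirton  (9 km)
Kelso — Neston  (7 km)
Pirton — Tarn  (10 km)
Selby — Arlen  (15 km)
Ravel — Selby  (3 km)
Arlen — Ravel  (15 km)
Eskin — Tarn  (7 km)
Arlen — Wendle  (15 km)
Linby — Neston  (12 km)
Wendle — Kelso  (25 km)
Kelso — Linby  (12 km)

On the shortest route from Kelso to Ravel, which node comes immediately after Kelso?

Compare a few routes:
Kelso - Pirton - Arlen - Selby - Ravel: 9+18+15+3 = 45
Kelso - Pirton - Arlen - Ravel: 9+18+15 = 42
Kelso - Pirton - Selby - Ravel: 9+20+3 = 32
Cheapest is Kelso - Pirton - Selby - Ravel at 32 km.
So from Kelso the first move is to Pirton.

Pirton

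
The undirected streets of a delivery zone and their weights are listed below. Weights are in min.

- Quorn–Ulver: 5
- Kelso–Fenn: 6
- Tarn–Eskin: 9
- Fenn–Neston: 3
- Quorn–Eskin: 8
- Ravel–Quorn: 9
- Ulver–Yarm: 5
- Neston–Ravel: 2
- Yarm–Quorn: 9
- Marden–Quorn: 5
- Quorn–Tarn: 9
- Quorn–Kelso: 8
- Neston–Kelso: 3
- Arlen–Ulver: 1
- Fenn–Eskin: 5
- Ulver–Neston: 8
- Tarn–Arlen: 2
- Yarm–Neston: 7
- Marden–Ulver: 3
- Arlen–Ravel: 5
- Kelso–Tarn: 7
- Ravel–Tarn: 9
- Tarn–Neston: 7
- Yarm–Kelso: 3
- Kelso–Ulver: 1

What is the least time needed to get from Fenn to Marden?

Running Dijkstra from Fenn:
Fenn: 0
Neston: 3  (via Fenn)
Eskin: 5  (via Fenn)
Ravel: 5  (via Neston)
Kelso: 6  (via Fenn)
Ulver: 7  (via Kelso)
Arlen: 8  (via Ulver)
Yarm: 9  (via Kelso)
Tarn: 10  (via Neston)
Marden: 10  (via Ulver)
Shortest route: Fenn–Kelso–Ulver–Marden = 10 min.

10 min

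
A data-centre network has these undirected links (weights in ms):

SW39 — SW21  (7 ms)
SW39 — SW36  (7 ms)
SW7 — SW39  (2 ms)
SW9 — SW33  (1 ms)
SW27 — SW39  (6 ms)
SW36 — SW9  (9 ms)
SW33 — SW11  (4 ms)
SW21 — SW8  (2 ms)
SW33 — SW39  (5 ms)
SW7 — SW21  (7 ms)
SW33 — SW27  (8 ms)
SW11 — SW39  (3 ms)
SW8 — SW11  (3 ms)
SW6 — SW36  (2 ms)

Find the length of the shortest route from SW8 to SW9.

8 ms

Running Dijkstra from SW8:
SW8: 0
SW21: 2  (via SW8)
SW11: 3  (via SW8)
SW39: 6  (via SW11)
SW33: 7  (via SW11)
SW9: 8  (via SW33)
Shortest route: SW8–SW11–SW33–SW9 = 8 ms.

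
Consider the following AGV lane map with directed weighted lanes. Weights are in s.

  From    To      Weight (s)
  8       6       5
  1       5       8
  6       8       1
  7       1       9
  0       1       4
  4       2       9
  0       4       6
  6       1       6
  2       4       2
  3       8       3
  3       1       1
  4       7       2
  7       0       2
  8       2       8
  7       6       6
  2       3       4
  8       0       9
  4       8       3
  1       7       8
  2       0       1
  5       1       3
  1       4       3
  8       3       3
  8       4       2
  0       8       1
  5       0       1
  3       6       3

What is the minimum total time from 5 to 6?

7 s

Settle nodes by increasing distance from 5:
5: 0
0: 1  (via 5)
8: 2  (via 0)
1: 3  (via 5)
4: 4  (via 8)
3: 5  (via 8)
7: 6  (via 4)
6: 7  (via 8)
Shortest route: 5–0–8–6 = 7 s.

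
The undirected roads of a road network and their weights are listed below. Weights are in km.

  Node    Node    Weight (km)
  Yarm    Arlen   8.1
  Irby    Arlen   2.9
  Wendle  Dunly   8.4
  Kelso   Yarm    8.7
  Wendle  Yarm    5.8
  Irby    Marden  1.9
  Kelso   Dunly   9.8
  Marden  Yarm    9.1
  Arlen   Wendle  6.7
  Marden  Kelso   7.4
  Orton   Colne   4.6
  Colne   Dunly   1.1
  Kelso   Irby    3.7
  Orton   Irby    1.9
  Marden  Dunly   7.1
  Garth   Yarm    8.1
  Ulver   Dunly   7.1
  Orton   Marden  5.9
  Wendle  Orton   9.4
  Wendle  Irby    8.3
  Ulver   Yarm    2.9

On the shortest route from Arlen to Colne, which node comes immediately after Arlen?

Enumerating some paths:
Arlen–Irby–Marden–Dunly–Colne: 2.9+1.9+7.1+1.1 = 13
Arlen–Irby–Marden–Orton–Colne: 2.9+1.9+5.9+4.6 = 15.3
Arlen–Irby–Orton–Colne: 2.9+1.9+4.6 = 9.4
Cheapest is Arlen–Irby–Orton–Colne at 9.4 km.
So from Arlen the first move is to Irby.

Irby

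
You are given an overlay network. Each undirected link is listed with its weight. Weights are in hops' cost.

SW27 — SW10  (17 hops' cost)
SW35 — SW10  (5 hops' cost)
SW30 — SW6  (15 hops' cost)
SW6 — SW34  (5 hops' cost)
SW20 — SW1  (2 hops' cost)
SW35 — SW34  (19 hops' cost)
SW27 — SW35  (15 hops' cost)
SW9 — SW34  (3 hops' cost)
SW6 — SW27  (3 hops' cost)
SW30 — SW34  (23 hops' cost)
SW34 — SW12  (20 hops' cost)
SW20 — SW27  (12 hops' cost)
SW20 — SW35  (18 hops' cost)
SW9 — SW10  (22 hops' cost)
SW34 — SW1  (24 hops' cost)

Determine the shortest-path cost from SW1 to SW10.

Compare a few routes:
SW1–SW20–SW27–SW35–SW10: 2+12+15+5 = 34
SW1–SW20–SW35–SW10: 2+18+5 = 25
SW1–SW20–SW27–SW10: 2+12+17 = 31
Cheapest is SW1–SW20–SW35–SW10 at 25 hops' cost.

25 hops' cost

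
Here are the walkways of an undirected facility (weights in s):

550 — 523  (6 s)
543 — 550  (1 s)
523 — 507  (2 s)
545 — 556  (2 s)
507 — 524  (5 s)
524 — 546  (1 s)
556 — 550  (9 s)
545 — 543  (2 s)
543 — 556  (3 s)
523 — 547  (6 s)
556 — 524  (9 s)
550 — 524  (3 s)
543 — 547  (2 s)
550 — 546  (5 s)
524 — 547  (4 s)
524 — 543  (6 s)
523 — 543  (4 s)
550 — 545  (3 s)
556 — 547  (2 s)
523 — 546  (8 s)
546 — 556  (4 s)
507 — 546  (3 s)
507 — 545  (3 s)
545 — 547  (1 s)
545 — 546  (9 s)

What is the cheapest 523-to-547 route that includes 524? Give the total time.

10 s

Best 523 to 524: 523 → 507 → 546 → 524 costing 6
Shortest 524→547: 524 → 547 = 4
Total via 524: 6 + 4 = 10 s.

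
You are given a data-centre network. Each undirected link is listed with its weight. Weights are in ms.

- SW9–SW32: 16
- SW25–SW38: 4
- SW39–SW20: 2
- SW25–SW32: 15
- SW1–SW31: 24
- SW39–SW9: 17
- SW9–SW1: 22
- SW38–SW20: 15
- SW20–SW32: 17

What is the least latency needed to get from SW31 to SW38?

80 ms

Shortest distances from SW31:
SW31: 0
SW1: 24  (via SW31)
SW9: 46  (via SW1)
SW32: 62  (via SW9)
SW39: 63  (via SW9)
SW20: 65  (via SW39)
SW25: 77  (via SW32)
SW38: 80  (via SW20)
Shortest route: SW31 → SW1 → SW9 → SW39 → SW20 → SW38 = 80 ms.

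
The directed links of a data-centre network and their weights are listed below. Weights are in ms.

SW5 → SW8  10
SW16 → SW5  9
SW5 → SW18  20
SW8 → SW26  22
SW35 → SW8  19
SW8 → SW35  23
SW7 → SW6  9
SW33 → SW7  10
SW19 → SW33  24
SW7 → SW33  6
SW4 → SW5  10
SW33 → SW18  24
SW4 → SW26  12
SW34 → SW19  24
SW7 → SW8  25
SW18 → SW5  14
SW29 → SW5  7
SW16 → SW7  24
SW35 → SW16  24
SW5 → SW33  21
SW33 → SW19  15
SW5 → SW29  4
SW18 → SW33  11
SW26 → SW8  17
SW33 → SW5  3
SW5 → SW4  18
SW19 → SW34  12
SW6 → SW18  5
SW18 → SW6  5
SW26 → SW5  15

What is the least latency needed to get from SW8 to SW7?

68 ms

Shortest distances from SW8:
SW8: 0
SW26: 22  (via SW8)
SW35: 23  (via SW8)
SW5: 37  (via SW26)
SW29: 41  (via SW5)
SW16: 47  (via SW35)
SW4: 55  (via SW5)
SW18: 57  (via SW5)
SW33: 58  (via SW5)
SW6: 62  (via SW18)
SW7: 68  (via SW33)
Shortest route: SW8–SW26–SW5–SW33–SW7 = 68 ms.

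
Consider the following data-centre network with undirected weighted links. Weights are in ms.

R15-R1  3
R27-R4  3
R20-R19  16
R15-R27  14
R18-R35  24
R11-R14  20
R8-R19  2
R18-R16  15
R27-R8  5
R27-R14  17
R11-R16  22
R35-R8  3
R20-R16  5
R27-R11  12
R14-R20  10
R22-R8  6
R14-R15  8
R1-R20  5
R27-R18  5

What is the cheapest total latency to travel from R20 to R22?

24 ms

Compare a few routes:
R20 - R1 - R15 - R27 - R8 - R22: 5+3+14+5+6 = 33
R20 - R16 - R18 - R27 - R8 - R22: 5+15+5+5+6 = 36
R20 - R19 - R8 - R22: 16+2+6 = 24
Cheapest is R20 - R19 - R8 - R22 at 24 ms.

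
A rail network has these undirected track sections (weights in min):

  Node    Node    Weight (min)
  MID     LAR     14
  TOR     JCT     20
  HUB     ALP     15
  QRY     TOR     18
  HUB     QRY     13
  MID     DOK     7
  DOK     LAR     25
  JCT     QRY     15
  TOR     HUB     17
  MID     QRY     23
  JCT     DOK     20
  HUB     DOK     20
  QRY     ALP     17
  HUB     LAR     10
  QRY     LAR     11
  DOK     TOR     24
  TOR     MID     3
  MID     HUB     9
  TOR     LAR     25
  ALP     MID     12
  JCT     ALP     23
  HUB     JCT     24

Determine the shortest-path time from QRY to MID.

Shortest distances from QRY:
QRY: 0
LAR: 11  (via QRY)
HUB: 13  (via QRY)
JCT: 15  (via QRY)
ALP: 17  (via QRY)
TOR: 18  (via QRY)
MID: 21  (via TOR)
Shortest route: QRY → TOR → MID = 21 min.

21 min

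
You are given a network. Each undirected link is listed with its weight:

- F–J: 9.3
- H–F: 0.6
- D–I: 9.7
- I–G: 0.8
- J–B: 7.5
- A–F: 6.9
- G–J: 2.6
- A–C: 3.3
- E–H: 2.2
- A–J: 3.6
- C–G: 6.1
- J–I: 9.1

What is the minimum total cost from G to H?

12.5

Shortest distances from G:
G: 0
I: 0.8  (via G)
J: 2.6  (via G)
C: 6.1  (via G)
A: 6.2  (via J)
B: 10.1  (via J)
D: 10.5  (via I)
F: 11.9  (via J)
H: 12.5  (via F)
Shortest route: G–J–F–H = 12.5.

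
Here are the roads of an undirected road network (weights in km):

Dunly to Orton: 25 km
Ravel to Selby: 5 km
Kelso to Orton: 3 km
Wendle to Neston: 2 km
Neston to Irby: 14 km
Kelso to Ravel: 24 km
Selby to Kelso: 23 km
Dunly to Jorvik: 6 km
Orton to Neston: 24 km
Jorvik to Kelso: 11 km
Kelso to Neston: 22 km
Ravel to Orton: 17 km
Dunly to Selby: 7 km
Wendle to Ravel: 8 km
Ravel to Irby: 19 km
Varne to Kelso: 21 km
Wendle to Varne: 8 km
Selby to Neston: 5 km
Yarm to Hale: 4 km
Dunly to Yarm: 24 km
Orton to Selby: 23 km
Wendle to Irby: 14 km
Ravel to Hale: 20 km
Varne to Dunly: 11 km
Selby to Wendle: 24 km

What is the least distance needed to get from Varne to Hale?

36 km

Compare a few routes:
Varne → Dunly → Yarm → Hale: 11+24+4 = 39
Varne → Wendle → Neston → Selby → Ravel → Hale: 8+2+5+5+20 = 40
Varne → Wendle → Ravel → Hale: 8+8+20 = 36
Cheapest is Varne → Wendle → Ravel → Hale at 36 km.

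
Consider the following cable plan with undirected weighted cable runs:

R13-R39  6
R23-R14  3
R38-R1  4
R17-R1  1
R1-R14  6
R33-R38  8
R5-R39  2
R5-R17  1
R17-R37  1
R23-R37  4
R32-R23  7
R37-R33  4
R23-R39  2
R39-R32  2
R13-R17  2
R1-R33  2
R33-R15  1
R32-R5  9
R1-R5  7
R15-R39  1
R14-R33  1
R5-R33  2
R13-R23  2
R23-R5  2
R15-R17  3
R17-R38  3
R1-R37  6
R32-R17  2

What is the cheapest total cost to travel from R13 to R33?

Candidate routes:
R13 → R17 → R15 → R33: 2+3+1 = 6
R13 → R17 → R5 → R33: 2+1+2 = 5
The minimum is 5 via R13 → R17 → R5 → R33.

5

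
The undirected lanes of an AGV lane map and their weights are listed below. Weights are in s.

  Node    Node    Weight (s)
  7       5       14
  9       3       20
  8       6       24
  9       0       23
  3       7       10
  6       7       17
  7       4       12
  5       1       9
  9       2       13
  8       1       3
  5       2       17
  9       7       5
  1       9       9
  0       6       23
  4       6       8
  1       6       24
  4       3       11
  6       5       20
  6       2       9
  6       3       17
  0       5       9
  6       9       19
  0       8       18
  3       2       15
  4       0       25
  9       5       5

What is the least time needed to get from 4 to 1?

Enumerating some paths:
4 → 7 → 9 → 1: 12+5+9 = 26
4 → 7 → 9 → 5 → 1: 12+5+5+9 = 31
4 → 6 → 1: 8+24 = 32
The minimum is 26 s via 4 → 7 → 9 → 1.

26 s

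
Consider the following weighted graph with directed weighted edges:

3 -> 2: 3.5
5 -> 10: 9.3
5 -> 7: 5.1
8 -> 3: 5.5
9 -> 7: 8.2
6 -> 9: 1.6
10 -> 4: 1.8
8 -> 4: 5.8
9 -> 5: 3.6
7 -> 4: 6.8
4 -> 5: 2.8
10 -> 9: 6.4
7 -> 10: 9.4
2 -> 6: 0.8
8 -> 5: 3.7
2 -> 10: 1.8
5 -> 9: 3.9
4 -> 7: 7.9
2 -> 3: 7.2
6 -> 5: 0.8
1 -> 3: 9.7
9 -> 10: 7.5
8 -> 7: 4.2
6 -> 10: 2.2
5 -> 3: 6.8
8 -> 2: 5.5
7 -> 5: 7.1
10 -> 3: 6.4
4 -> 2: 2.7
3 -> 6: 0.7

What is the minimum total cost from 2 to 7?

6.7

Settle nodes by increasing distance from 2:
2: 0
6: 0.8  (via 2)
5: 1.6  (via 6)
10: 1.8  (via 2)
9: 2.4  (via 6)
4: 3.6  (via 10)
7: 6.7  (via 5)
Shortest route: 2–6–5–7 = 6.7.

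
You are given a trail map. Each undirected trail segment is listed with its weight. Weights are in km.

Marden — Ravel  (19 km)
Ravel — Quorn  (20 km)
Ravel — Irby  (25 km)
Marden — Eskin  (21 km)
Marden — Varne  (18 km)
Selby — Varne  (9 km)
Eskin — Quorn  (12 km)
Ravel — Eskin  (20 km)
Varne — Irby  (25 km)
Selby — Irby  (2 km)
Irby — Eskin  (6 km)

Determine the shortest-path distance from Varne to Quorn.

Running Dijkstra from Varne:
Varne: 0
Selby: 9  (via Varne)
Irby: 11  (via Selby)
Eskin: 17  (via Irby)
Marden: 18  (via Varne)
Quorn: 29  (via Eskin)
Shortest route: Varne → Selby → Irby → Eskin → Quorn = 29 km.

29 km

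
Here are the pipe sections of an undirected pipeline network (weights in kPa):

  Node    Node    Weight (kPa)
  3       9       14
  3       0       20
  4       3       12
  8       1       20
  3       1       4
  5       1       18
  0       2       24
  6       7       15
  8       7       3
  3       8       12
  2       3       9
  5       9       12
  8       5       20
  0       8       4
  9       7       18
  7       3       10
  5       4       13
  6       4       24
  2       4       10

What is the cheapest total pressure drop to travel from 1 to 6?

29 kPa

Enumerating some paths:
1 → 3 → 7 → 6: 4+10+15 = 29
1 → 3 → 8 → 7 → 6: 4+12+3+15 = 34
Cheapest is 1 → 3 → 7 → 6 at 29 kPa.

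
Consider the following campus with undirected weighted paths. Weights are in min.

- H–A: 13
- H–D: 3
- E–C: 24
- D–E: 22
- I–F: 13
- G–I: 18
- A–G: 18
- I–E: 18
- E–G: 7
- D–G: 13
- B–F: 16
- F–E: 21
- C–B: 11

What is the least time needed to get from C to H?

Settle nodes by increasing distance from C:
C: 0
B: 11  (via C)
E: 24  (via C)
F: 27  (via B)
G: 31  (via E)
I: 40  (via F)
D: 44  (via G)
H: 47  (via D)
Shortest route: C–E–G–D–H = 47 min.

47 min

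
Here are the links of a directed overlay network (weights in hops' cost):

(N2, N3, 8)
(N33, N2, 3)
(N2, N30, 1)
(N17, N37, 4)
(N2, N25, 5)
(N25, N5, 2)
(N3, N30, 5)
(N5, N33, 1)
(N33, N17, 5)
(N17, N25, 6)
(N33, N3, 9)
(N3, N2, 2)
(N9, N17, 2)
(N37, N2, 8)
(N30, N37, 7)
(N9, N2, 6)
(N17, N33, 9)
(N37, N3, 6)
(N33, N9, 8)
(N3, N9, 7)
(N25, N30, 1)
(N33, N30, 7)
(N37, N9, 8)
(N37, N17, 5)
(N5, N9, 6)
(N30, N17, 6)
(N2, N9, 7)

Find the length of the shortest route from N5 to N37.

Shortest distances from N5:
N5: 0
N33: 1  (via N5)
N2: 4  (via N33)
N30: 5  (via N2)
N9: 6  (via N5)
N17: 6  (via N33)
N25: 9  (via N2)
N3: 10  (via N33)
N37: 10  (via N17)
Shortest route: N5 → N33 → N17 → N37 = 10 hops' cost.

10 hops' cost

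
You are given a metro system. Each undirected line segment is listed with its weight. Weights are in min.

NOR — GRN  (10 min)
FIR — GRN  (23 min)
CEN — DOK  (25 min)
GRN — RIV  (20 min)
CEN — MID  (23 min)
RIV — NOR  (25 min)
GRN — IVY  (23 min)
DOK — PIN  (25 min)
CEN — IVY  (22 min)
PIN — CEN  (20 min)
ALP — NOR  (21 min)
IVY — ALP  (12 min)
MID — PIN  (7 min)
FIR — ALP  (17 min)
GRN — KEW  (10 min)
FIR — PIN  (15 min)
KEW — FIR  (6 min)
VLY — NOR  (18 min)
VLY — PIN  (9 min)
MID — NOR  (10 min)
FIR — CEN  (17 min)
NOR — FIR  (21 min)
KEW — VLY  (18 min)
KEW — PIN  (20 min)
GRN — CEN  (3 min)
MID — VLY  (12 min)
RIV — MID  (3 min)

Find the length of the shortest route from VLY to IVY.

Shortest distances from VLY:
VLY: 0
PIN: 9  (via VLY)
MID: 12  (via VLY)
RIV: 15  (via MID)
NOR: 18  (via VLY)
KEW: 18  (via VLY)
FIR: 24  (via PIN)
GRN: 28  (via NOR)
CEN: 29  (via PIN)
DOK: 34  (via PIN)
ALP: 39  (via NOR)
IVY: 51  (via GRN)
Shortest route: VLY → NOR → GRN → IVY = 51 min.

51 min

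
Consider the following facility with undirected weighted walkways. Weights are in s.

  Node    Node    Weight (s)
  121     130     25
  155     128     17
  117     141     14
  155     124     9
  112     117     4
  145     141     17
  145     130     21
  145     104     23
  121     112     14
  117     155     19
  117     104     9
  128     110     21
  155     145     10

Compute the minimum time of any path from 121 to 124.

46 s

Enumerating some paths:
121 - 112 - 117 - 155 - 124: 14+4+19+9 = 46
121 - 112 - 117 - 141 - 145 - 155 - 124: 14+4+14+17+10+9 = 68
121 - 130 - 145 - 155 - 124: 25+21+10+9 = 65
The minimum is 46 s via 121 - 112 - 117 - 155 - 124.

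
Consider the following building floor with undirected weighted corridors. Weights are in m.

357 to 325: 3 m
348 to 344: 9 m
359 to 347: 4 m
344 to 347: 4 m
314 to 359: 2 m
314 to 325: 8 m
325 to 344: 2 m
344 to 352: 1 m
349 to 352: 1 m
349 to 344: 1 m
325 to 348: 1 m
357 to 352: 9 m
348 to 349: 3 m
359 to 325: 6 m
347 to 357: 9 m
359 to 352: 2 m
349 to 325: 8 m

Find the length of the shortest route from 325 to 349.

3 m

Candidate routes:
325 → 344 → 349: 2+1 = 3
325 → 348 → 349: 1+3 = 4
325 → 344 → 352 → 349: 2+1+1 = 4
The minimum is 3 m via 325 → 344 → 349.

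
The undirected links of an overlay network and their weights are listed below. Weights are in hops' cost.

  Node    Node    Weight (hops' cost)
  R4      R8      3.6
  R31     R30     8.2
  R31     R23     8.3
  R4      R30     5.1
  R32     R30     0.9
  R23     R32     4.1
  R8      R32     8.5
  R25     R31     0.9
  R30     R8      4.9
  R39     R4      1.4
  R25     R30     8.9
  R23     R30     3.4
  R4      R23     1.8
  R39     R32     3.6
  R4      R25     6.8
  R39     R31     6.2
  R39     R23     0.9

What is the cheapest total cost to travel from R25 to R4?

Shortest distances from R25:
R25: 0
R31: 0.9  (via R25)
R4: 6.8  (via R25)
Shortest route: R25 → R4 = 6.8 hops' cost.

6.8 hops' cost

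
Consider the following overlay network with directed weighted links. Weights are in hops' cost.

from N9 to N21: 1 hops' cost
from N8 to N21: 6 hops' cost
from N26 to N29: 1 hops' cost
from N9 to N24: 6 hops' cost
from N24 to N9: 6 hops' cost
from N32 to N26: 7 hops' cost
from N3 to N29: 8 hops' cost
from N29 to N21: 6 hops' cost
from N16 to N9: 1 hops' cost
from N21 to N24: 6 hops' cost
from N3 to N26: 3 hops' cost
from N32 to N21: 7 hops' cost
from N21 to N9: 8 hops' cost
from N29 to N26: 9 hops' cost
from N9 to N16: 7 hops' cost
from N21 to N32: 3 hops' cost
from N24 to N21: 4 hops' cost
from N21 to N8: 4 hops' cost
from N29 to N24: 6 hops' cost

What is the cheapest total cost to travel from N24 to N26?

Enumerating some paths:
N24 - N21 - N32 - N26: 4+3+7 = 14
N24 - N9 - N21 - N32 - N26: 6+1+3+7 = 17
Cheapest is N24 - N21 - N32 - N26 at 14 hops' cost.

14 hops' cost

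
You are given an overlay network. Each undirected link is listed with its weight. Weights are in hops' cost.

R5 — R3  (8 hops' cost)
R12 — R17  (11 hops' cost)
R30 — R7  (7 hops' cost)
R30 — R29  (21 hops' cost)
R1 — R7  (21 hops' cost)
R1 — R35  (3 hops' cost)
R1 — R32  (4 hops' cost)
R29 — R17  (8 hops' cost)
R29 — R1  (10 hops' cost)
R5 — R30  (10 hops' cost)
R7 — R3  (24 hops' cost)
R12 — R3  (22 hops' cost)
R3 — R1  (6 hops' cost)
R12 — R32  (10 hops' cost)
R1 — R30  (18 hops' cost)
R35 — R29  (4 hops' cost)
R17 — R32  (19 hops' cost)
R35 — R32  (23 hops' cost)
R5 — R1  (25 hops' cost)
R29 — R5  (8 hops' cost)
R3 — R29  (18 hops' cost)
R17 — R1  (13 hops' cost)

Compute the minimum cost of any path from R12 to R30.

Shortest distances from R12:
R12: 0
R32: 10  (via R12)
R17: 11  (via R12)
R1: 14  (via R32)
R35: 17  (via R1)
R29: 19  (via R17)
R3: 20  (via R1)
R5: 27  (via R29)
R30: 32  (via R1)
Shortest route: R12–R32–R1–R30 = 32 hops' cost.

32 hops' cost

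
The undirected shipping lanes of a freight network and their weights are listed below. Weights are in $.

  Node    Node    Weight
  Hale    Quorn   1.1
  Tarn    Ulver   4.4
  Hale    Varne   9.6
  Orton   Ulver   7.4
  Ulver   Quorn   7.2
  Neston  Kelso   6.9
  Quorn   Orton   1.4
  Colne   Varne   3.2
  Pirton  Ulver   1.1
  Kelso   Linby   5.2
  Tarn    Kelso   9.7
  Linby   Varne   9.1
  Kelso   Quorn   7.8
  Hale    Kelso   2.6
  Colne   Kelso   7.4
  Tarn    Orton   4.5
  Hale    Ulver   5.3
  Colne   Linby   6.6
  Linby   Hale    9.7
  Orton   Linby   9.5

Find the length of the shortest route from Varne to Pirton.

$16

Compare a few routes:
Varne - Hale - Quorn - Ulver - Pirton: 9.6+1.1+7.2+1.1 = 19
Varne - Hale - Ulver - Pirton: 9.6+5.3+1.1 = 16
Varne - Colne - Kelso - Hale - Ulver - Pirton: 3.2+7.4+2.6+5.3+1.1 = 19.6
The minimum is $16 via Varne - Hale - Ulver - Pirton.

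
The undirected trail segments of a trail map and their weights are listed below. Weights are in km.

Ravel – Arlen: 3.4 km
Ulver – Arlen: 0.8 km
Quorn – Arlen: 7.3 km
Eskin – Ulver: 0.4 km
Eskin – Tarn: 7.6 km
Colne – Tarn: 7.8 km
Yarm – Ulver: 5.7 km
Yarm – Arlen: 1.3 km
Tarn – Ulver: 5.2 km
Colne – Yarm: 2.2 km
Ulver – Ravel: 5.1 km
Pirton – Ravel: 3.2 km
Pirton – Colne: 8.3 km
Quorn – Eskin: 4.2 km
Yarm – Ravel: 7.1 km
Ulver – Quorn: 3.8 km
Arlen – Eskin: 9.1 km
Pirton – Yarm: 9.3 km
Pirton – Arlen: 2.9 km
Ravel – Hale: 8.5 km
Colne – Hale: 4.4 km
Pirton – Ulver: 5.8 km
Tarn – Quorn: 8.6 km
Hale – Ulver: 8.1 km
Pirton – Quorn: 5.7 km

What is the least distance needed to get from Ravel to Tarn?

9.4 km

Enumerating some paths:
Ravel - Ulver - Tarn: 5.1+5.2 = 10.3
Ravel - Arlen - Ulver - Tarn: 3.4+0.8+5.2 = 9.4
Ravel - Pirton - Arlen - Ulver - Tarn: 3.2+2.9+0.8+5.2 = 12.1
Ravel - Arlen - Ulver - Eskin - Tarn: 3.4+0.8+0.4+7.6 = 12.2
Cheapest is Ravel - Arlen - Ulver - Tarn at 9.4 km.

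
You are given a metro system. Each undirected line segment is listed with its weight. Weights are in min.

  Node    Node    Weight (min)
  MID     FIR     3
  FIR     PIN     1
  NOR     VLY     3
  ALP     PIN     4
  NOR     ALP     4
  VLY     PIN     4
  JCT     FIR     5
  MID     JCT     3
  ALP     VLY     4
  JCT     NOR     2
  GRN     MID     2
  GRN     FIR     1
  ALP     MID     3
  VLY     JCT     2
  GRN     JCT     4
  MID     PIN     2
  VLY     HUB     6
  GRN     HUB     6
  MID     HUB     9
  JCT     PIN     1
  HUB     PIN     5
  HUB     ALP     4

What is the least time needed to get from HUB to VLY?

Running Dijkstra from HUB:
HUB: 0
ALP: 4  (via HUB)
PIN: 5  (via HUB)
GRN: 6  (via HUB)
FIR: 6  (via PIN)
JCT: 6  (via PIN)
VLY: 6  (via HUB)
Shortest route: HUB → VLY = 6 min.

6 min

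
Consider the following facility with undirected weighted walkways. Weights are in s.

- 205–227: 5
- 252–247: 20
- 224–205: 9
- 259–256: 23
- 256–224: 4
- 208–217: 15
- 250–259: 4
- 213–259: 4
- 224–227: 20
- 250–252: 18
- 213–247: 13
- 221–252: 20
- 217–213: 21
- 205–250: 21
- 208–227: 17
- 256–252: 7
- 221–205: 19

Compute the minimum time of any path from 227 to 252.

25 s

Running Dijkstra from 227:
227: 0
205: 5  (via 227)
224: 14  (via 205)
208: 17  (via 227)
256: 18  (via 224)
221: 24  (via 205)
252: 25  (via 256)
Shortest route: 227–205–224–256–252 = 25 s.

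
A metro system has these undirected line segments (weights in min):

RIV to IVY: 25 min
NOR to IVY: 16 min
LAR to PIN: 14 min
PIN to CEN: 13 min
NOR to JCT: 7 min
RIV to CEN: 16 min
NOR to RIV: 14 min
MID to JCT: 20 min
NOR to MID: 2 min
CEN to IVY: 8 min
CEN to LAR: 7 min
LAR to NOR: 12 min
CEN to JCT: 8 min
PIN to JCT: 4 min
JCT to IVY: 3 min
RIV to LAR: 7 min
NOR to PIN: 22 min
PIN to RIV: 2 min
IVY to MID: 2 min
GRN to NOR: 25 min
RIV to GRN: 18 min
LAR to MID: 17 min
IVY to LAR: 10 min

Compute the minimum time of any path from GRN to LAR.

Candidate routes:
GRN–RIV–LAR: 18+7 = 25
GRN–RIV–PIN–LAR: 18+2+14 = 34
The minimum is 25 min via GRN–RIV–LAR.

25 min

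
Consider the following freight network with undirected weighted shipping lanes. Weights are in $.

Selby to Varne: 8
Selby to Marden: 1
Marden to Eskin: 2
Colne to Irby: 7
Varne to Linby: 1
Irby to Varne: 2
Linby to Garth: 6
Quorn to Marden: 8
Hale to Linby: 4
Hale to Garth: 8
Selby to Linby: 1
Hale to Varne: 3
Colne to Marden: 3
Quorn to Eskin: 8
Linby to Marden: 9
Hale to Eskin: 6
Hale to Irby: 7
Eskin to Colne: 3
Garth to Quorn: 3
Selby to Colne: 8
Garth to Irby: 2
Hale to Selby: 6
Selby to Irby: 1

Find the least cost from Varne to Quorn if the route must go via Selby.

Best Varne to Selby: Varne–Linby–Selby costing 2
Best Selby to Quorn: Selby–Irby–Garth–Quorn costing 6
Total via Selby: 2 + 6 = $8.

$8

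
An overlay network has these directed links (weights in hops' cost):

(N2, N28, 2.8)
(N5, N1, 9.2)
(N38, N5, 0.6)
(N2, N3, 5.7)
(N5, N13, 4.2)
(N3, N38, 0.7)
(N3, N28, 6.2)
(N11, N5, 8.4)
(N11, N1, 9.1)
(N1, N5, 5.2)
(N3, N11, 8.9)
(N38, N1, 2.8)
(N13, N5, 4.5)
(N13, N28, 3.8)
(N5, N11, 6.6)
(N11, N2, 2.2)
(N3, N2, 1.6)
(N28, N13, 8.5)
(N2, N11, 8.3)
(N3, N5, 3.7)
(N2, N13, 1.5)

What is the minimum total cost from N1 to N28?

13.2 hops' cost

Running Dijkstra from N1:
N1: 0
N5: 5.2  (via N1)
N13: 9.4  (via N5)
N11: 11.8  (via N5)
N28: 13.2  (via N13)
Shortest route: N1 → N5 → N13 → N28 = 13.2 hops' cost.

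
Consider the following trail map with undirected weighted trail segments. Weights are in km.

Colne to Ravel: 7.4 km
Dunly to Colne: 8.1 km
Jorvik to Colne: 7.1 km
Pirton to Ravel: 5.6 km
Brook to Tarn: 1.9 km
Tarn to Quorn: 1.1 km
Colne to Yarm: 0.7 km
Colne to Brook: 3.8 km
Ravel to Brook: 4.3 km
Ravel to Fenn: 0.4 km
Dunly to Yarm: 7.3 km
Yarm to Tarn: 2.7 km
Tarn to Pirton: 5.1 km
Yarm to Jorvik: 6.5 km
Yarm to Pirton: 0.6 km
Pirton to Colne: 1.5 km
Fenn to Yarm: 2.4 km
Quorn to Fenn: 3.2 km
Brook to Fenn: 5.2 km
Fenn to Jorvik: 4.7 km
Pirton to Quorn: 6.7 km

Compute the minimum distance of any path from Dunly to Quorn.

Settle nodes by increasing distance from Dunly:
Dunly: 0
Yarm: 7.3  (via Dunly)
Pirton: 7.9  (via Yarm)
Colne: 8  (via Yarm)
Fenn: 9.7  (via Yarm)
Tarn: 10  (via Yarm)
Ravel: 10.1  (via Fenn)
Quorn: 11.1  (via Tarn)
Shortest route: Dunly → Yarm → Tarn → Quorn = 11.1 km.

11.1 km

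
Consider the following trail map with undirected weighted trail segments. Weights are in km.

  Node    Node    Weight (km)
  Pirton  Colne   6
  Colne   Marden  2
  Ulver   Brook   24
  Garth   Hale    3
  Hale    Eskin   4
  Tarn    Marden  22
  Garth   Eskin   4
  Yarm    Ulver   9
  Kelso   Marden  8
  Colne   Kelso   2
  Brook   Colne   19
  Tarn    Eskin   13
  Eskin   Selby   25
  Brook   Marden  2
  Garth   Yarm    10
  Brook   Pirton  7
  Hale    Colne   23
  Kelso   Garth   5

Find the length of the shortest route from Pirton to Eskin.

Running Dijkstra from Pirton:
Pirton: 0
Colne: 6  (via Pirton)
Brook: 7  (via Pirton)
Kelso: 8  (via Colne)
Marden: 8  (via Colne)
Garth: 13  (via Kelso)
Hale: 16  (via Garth)
Eskin: 17  (via Garth)
Shortest route: Pirton–Colne–Kelso–Garth–Eskin = 17 km.

17 km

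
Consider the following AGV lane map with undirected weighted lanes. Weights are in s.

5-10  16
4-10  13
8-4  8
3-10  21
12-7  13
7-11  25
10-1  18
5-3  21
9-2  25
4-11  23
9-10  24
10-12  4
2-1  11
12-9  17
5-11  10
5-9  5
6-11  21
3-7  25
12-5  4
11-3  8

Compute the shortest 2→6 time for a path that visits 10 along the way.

68 s

Shortest 2→10: 2 → 1 → 10 = 29
Best 10 to 6: 10 → 12 → 5 → 11 → 6 costing 39
Total via 10: 29 + 39 = 68 s.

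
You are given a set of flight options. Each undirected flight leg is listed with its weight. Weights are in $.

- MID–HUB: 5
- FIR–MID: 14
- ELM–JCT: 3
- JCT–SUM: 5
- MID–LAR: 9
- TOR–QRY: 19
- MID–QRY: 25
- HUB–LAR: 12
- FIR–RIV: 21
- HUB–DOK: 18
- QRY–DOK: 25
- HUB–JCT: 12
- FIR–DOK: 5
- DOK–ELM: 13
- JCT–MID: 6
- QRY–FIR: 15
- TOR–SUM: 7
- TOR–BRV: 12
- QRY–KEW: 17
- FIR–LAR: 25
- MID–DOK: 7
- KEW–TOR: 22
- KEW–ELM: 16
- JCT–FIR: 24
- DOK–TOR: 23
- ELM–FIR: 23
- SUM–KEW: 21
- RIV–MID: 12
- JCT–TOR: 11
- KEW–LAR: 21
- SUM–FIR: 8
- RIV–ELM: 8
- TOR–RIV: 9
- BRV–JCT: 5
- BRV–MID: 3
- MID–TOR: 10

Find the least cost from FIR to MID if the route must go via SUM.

$19

Best FIR to SUM: FIR–SUM costing 8
Shortest SUM→MID: SUM–JCT–MID = 11
Total via SUM: 8 + 11 = $19.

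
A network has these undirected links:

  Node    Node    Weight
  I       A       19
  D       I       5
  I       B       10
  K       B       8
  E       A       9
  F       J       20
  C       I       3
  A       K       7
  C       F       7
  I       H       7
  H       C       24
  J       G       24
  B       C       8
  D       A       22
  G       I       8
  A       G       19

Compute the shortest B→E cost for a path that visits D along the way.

Best B to D: B → I → D costing 15
Shortest D→E: D → A → E = 31
Total via D: 15 + 31 = 46.

46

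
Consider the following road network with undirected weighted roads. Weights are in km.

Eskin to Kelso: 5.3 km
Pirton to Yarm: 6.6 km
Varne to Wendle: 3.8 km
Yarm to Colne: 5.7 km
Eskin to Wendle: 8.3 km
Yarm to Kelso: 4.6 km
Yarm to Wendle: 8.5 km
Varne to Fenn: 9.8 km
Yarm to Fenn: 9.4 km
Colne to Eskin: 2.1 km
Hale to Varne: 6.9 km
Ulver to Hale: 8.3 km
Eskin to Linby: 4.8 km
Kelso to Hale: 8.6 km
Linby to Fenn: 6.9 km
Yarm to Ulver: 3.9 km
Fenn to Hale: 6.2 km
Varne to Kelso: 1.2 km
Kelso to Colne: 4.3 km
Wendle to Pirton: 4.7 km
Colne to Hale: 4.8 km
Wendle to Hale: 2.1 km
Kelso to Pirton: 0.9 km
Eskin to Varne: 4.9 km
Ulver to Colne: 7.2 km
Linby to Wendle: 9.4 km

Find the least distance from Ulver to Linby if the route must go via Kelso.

Shortest Ulver→Kelso: Ulver → Yarm → Kelso = 8.5
Shortest Kelso→Linby: Kelso → Eskin → Linby = 10.1
Total via Kelso: 8.5 + 10.1 = 18.6 km.

18.6 km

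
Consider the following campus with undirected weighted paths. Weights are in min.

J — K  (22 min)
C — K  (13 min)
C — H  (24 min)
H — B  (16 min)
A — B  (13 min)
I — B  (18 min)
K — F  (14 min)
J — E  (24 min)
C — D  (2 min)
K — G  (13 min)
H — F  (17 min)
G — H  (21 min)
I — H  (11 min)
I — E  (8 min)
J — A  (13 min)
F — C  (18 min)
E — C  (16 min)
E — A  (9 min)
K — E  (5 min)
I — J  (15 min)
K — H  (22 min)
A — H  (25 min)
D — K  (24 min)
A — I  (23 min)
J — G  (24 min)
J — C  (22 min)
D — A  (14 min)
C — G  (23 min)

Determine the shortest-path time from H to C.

24 min

Shortest distances from H:
H: 0
I: 11  (via H)
B: 16  (via H)
F: 17  (via H)
E: 19  (via I)
G: 21  (via H)
K: 22  (via H)
C: 24  (via H)
Shortest route: H → C = 24 min.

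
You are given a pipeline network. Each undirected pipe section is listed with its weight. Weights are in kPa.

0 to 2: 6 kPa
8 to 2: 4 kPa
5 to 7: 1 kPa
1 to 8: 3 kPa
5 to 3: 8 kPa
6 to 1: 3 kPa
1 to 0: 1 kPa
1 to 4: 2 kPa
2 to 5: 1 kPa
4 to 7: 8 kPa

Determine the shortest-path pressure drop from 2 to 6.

10 kPa

Shortest distances from 2:
2: 0
5: 1  (via 2)
7: 2  (via 5)
8: 4  (via 2)
0: 6  (via 2)
1: 7  (via 8)
3: 9  (via 5)
4: 9  (via 1)
6: 10  (via 1)
Shortest route: 2–8–1–6 = 10 kPa.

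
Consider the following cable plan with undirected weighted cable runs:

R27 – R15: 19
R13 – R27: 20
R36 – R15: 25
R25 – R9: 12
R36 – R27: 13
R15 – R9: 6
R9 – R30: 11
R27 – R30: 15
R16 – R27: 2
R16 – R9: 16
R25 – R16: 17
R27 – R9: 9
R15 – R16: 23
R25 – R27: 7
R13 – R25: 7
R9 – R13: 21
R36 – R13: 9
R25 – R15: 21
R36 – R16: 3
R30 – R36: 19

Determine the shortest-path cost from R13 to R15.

Shortest distances from R13:
R13: 0
R25: 7  (via R13)
R36: 9  (via R13)
R16: 12  (via R36)
R27: 14  (via R25)
R9: 19  (via R25)
R15: 25  (via R9)
Shortest route: R13–R25–R9–R15 = 25.

25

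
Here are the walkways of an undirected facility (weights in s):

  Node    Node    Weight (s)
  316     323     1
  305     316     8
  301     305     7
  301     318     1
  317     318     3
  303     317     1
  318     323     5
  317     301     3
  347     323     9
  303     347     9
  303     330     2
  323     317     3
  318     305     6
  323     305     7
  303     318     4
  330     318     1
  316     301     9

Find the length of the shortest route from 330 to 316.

7 s

Shortest distances from 330:
330: 0
318: 1  (via 330)
303: 2  (via 330)
301: 2  (via 318)
317: 3  (via 303)
323: 6  (via 318)
305: 7  (via 318)
316: 7  (via 323)
Shortest route: 330 → 318 → 323 → 316 = 7 s.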